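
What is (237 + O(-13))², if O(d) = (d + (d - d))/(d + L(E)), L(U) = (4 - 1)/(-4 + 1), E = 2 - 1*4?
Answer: 11095561/196 ≈ 56610.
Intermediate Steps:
E = -2 (E = 2 - 4 = -2)
L(U) = -1 (L(U) = 3/(-3) = 3*(-⅓) = -1)
O(d) = d/(-1 + d) (O(d) = (d + (d - d))/(d - 1) = (d + 0)/(-1 + d) = d/(-1 + d))
(237 + O(-13))² = (237 - 13/(-1 - 13))² = (237 - 13/(-14))² = (237 - 13*(-1/14))² = (237 + 13/14)² = (3331/14)² = 11095561/196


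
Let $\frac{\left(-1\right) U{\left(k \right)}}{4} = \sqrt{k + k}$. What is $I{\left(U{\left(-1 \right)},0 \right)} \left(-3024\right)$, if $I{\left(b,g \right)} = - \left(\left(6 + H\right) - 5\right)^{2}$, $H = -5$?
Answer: $48384$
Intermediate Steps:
$U{\left(k \right)} = - 4 \sqrt{2} \sqrt{k}$ ($U{\left(k \right)} = - 4 \sqrt{k + k} = - 4 \sqrt{2 k} = - 4 \sqrt{2} \sqrt{k}$)
$I{\left(b,g \right)} = -16$ ($I{\left(b,g \right)} = - \left(\left(6 - 5\right) - 5\right)^{2} = - \left(1 - 5\right)^{2} = - \left(-4\right)^{2} = \left(-1\right) 16 = -16$)
$I{\left(U{\left(-1 \right)},0 \right)} \left(-3024\right) = \left(-16\right) \left(-3024\right) = 48384$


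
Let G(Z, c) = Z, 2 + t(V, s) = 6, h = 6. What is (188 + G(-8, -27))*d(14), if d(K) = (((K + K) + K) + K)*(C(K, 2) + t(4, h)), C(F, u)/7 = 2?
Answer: 181440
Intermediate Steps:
t(V, s) = 4 (t(V, s) = -2 + 6 = 4)
C(F, u) = 14 (C(F, u) = 7*2 = 14)
d(K) = 72*K (d(K) = (((K + K) + K) + K)*(14 + 4) = ((2*K + K) + K)*18 = (3*K + K)*18 = (4*K)*18 = 72*K)
(188 + G(-8, -27))*d(14) = (188 - 8)*(72*14) = 180*1008 = 181440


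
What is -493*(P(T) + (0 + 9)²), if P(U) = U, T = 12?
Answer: -45849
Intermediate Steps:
-493*(P(T) + (0 + 9)²) = -493*(12 + (0 + 9)²) = -493*(12 + 9²) = -493*(12 + 81) = -493*93 = -45849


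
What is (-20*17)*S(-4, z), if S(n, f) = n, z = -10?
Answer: 1360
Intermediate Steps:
(-20*17)*S(-4, z) = -20*17*(-4) = -340*(-4) = 1360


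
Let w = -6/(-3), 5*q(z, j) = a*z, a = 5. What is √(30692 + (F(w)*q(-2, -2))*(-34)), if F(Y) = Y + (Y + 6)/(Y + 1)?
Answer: 2*√69771/3 ≈ 176.09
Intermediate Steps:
q(z, j) = z (q(z, j) = (5*z)/5 = z)
w = 2 (w = -6*(-⅓) = 2)
F(Y) = Y + (6 + Y)/(1 + Y)
√(30692 + (F(w)*q(-2, -2))*(-34)) = √(30692 + (((6 + 2² + 2*2)/(1 + 2))*(-2))*(-34)) = √(30692 + (((6 + 4 + 4)/3)*(-2))*(-34)) = √(30692 + (((⅓)*14)*(-2))*(-34)) = √(30692 + ((14/3)*(-2))*(-34)) = √(30692 - 28/3*(-34)) = √(30692 + 952/3) = √(93028/3) = 2*√69771/3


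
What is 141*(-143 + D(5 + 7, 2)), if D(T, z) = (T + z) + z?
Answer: -17907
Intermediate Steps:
D(T, z) = T + 2*z
141*(-143 + D(5 + 7, 2)) = 141*(-143 + ((5 + 7) + 2*2)) = 141*(-143 + (12 + 4)) = 141*(-143 + 16) = 141*(-127) = -17907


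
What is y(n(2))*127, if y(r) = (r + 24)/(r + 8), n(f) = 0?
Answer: 381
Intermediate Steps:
y(r) = (24 + r)/(8 + r)
y(n(2))*127 = ((24 + 0)/(8 + 0))*127 = (24/8)*127 = ((⅛)*24)*127 = 3*127 = 381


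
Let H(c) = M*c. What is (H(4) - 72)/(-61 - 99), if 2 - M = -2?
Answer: 7/20 ≈ 0.35000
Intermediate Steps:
M = 4 (M = 2 - 1*(-2) = 2 + 2 = 4)
H(c) = 4*c
(H(4) - 72)/(-61 - 99) = (4*4 - 72)/(-61 - 99) = (16 - 72)/(-160) = -56*(-1/160) = 7/20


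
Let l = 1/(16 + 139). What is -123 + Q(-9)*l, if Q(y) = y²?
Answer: -18984/155 ≈ -122.48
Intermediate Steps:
l = 1/155 ≈ 0.0064516
-123 + Q(-9)*l = -123 + (-9)²*(1/155) = -123 + 81*(1/155) = -123 + 81/155 = -18984/155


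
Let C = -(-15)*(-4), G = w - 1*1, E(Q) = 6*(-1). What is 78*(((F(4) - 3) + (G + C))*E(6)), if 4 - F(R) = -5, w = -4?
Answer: 27612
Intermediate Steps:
F(R) = 9 (F(R) = 4 - 1*(-5) = 4 + 5 = 9)
E(Q) = -6
G = -5 (G = -4 - 1*1 = -4 - 1 = -5)
C = -60 (C = -3*20 = -60)
78*(((F(4) - 3) + (G + C))*E(6)) = 78*(((9 - 3) + (-5 - 60))*(-6)) = 78*((6 - 65)*(-6)) = 78*(-59*(-6)) = 78*354 = 27612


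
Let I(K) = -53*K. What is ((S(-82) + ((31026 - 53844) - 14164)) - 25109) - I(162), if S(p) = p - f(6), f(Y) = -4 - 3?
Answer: -53580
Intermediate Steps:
f(Y) = -7
S(p) = 7 + p (S(p) = p - 1*(-7) = p + 7 = 7 + p)
((S(-82) + ((31026 - 53844) - 14164)) - 25109) - I(162) = (((7 - 82) + ((31026 - 53844) - 14164)) - 25109) - (-53)*162 = ((-75 + (-22818 - 14164)) - 25109) - 1*(-8586) = ((-75 - 36982) - 25109) + 8586 = (-37057 - 25109) + 8586 = -62166 + 8586 = -53580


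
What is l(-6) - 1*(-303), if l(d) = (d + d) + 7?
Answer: 298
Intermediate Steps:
l(d) = 7 + 2*d (l(d) = 2*d + 7 = 7 + 2*d)
l(-6) - 1*(-303) = (7 + 2*(-6)) - 1*(-303) = (7 - 12) + 303 = -5 + 303 = 298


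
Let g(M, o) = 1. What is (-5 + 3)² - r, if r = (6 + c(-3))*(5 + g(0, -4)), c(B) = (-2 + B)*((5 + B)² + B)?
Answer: -2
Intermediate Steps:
c(B) = (-2 + B)*(B + (5 + B)²)
r = 6 (r = (6 + (-50 + (-3)³ + 3*(-3) + 9*(-3)²))*(5 + 1) = (6 + (-50 - 27 - 9 + 9*9))*6 = (6 + (-50 - 27 - 9 + 81))*6 = (6 - 5)*6 = 1*6 = 6)
(-5 + 3)² - r = (-5 + 3)² - 1*6 = (-2)² - 6 = 4 - 6 = -2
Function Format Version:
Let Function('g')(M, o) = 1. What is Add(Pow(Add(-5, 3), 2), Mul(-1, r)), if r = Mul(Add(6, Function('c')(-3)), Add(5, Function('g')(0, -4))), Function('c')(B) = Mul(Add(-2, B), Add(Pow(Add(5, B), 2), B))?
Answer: -2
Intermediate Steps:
Function('c')(B) = Mul(Add(-2, B), Add(B, Pow(Add(5, B), 2)))
r = 6 (r = Mul(Add(6, Add(-50, Pow(-3, 3), Mul(3, -3), Mul(9, Pow(-3, 2)))), Add(5, 1)) = Mul(Add(6, Add(-50, -27, -9, Mul(9, 9))), 6) = Mul(Add(6, Add(-50, -27, -9, 81)), 6) = Mul(Add(6, -5), 6) = Mul(1, 6) = 6)
Add(Pow(Add(-5, 3), 2), Mul(-1, r)) = Add(Pow(Add(-5, 3), 2), Mul(-1, 6)) = Add(Pow(-2, 2), -6) = Add(4, -6) = -2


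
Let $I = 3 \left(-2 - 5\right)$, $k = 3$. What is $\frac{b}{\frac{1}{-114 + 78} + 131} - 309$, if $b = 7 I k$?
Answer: $- \frac{1472811}{4715} \approx -312.37$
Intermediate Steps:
$I = -21$ ($I = 3 \left(-7\right) = -21$)
$b = -441$ ($b = 7 \left(-21\right) 3 = \left(-147\right) 3 = -441$)
$\frac{b}{\frac{1}{-114 + 78} + 131} - 309 = \frac{1}{\frac{1}{-114 + 78} + 131} \left(-441\right) - 309 = \frac{1}{\frac{1}{-36} + 131} \left(-441\right) - 309 = \frac{1}{- \frac{1}{36} + 131} \left(-441\right) - 309 = \frac{1}{\frac{4715}{36}} \left(-441\right) - 309 = \frac{36}{4715} \left(-441\right) - 309 = - \frac{15876}{4715} - 309 = - \frac{1472811}{4715}$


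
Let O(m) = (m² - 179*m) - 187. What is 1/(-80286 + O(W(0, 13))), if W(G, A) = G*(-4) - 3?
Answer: -1/79927 ≈ -1.2511e-5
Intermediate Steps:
W(G, A) = -3 - 4*G (W(G, A) = -4*G - 3 = -3 - 4*G)
O(m) = -187 + m² - 179*m
1/(-80286 + O(W(0, 13))) = 1/(-80286 + (-187 + (-3 - 4*0)² - 179*(-3 - 4*0))) = 1/(-80286 + (-187 + (-3 + 0)² - 179*(-3 + 0))) = 1/(-80286 + (-187 + (-3)² - 179*(-3))) = 1/(-80286 + (-187 + 9 + 537)) = 1/(-80286 + 359) = 1/(-79927) = -1/79927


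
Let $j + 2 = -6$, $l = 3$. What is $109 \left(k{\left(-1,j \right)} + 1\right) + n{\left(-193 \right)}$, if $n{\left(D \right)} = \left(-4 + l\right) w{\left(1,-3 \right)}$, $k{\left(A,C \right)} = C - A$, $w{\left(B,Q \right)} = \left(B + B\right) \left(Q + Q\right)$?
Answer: $-642$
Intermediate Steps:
$j = -8$ ($j = -2 - 6 = -8$)
$w{\left(B,Q \right)} = 4 B Q$ ($w{\left(B,Q \right)} = 2 B 2 Q = 4 B Q$)
$n{\left(D \right)} = 12$ ($n{\left(D \right)} = \left(-4 + 3\right) 4 \cdot 1 \left(-3\right) = \left(-1\right) \left(-12\right) = 12$)
$109 \left(k{\left(-1,j \right)} + 1\right) + n{\left(-193 \right)} = 109 \left(\left(-8 - -1\right) + 1\right) + 12 = 109 \left(\left(-8 + 1\right) + 1\right) + 12 = 109 \left(-7 + 1\right) + 12 = 109 \left(-6\right) + 12 = -654 + 12 = -642$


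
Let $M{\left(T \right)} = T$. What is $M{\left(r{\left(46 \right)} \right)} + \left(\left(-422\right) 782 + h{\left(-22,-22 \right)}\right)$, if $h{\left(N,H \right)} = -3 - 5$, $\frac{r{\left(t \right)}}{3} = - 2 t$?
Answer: $-330288$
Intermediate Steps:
$r{\left(t \right)} = - 6 t$ ($r{\left(t \right)} = 3 \left(- 2 t\right) = - 6 t$)
$h{\left(N,H \right)} = -8$
$M{\left(r{\left(46 \right)} \right)} + \left(\left(-422\right) 782 + h{\left(-22,-22 \right)}\right) = \left(-6\right) 46 - 330012 = -276 - 330012 = -330288$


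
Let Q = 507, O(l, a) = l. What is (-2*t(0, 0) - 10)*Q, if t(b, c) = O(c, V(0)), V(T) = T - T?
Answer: -5070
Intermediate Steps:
V(T) = 0
t(b, c) = c
(-2*t(0, 0) - 10)*Q = (-2*0 - 10)*507 = (0 - 10)*507 = -10*507 = -5070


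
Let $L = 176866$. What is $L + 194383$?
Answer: $371249$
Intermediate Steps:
$L + 194383 = 176866 + 194383 = 371249$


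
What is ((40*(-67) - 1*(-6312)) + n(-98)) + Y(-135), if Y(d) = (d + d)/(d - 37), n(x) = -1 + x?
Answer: 303973/86 ≈ 3534.6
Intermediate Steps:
Y(d) = 2*d/(-37 + d) (Y(d) = (2*d)/(-37 + d) = 2*d/(-37 + d))
((40*(-67) - 1*(-6312)) + n(-98)) + Y(-135) = ((40*(-67) - 1*(-6312)) + (-1 - 98)) + 2*(-135)/(-37 - 135) = ((-2680 + 6312) - 99) + 2*(-135)/(-172) = (3632 - 99) + 2*(-135)*(-1/172) = 3533 + 135/86 = 303973/86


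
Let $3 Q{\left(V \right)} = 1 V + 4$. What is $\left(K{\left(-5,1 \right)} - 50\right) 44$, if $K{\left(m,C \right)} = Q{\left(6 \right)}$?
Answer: $- \frac{6160}{3} \approx -2053.3$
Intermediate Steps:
$Q{\left(V \right)} = \frac{4}{3} + \frac{V}{3}$ ($Q{\left(V \right)} = \frac{1 V + 4}{3} = \frac{V + 4}{3} = \frac{4 + V}{3} = \frac{4}{3} + \frac{V}{3}$)
$K{\left(m,C \right)} = \frac{10}{3}$ ($K{\left(m,C \right)} = \frac{4}{3} + \frac{1}{3} \cdot 6 = \frac{4}{3} + 2 = \frac{10}{3}$)
$\left(K{\left(-5,1 \right)} - 50\right) 44 = \left(\frac{10}{3} - 50\right) 44 = \left(- \frac{140}{3}\right) 44 = - \frac{6160}{3}$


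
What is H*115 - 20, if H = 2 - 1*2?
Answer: -20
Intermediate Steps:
H = 0 (H = 2 - 2 = 0)
H*115 - 20 = 0*115 - 20 = 0 - 20 = -20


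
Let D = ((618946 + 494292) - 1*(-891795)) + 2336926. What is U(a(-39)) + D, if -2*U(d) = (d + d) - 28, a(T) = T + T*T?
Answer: 4340491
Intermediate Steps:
a(T) = T + T²
U(d) = 14 - d (U(d) = -((d + d) - 28)/2 = -(2*d - 28)/2 = -(-28 + 2*d)/2 = 14 - d)
D = 4341959 (D = (1113238 + 891795) + 2336926 = 2005033 + 2336926 = 4341959)
U(a(-39)) + D = (14 - (-39)*(1 - 39)) + 4341959 = (14 - (-39)*(-38)) + 4341959 = (14 - 1*1482) + 4341959 = (14 - 1482) + 4341959 = -1468 + 4341959 = 4340491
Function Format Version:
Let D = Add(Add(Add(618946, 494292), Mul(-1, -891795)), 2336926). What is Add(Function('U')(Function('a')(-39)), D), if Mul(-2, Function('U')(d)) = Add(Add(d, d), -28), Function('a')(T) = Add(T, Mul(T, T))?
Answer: 4340491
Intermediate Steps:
Function('a')(T) = Add(T, Pow(T, 2))
Function('U')(d) = Add(14, Mul(-1, d)) (Function('U')(d) = Mul(Rational(-1, 2), Add(Add(d, d), -28)) = Mul(Rational(-1, 2), Add(Mul(2, d), -28)) = Mul(Rational(-1, 2), Add(-28, Mul(2, d))) = Add(14, Mul(-1, d)))
D = 4341959 (D = Add(Add(1113238, 891795), 2336926) = Add(2005033, 2336926) = 4341959)
Add(Function('U')(Function('a')(-39)), D) = Add(Add(14, Mul(-1, Mul(-39, Add(1, -39)))), 4341959) = Add(Add(14, Mul(-1, Mul(-39, -38))), 4341959) = Add(Add(14, Mul(-1, 1482)), 4341959) = Add(Add(14, -1482), 4341959) = Add(-1468, 4341959) = 4340491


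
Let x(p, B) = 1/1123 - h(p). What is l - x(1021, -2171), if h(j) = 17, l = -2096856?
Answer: -2354750198/1123 ≈ -2.0968e+6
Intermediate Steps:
x(p, B) = -19090/1123 (x(p, B) = 1/1123 - 1*17 = 1/1123 - 17 = -19090/1123)
l - x(1021, -2171) = -2096856 - 1*(-19090/1123) = -2096856 + 19090/1123 = -2354750198/1123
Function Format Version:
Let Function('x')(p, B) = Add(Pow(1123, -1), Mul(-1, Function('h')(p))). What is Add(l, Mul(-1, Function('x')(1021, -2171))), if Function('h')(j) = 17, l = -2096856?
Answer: Rational(-2354750198, 1123) ≈ -2.0968e+6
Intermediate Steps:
Function('x')(p, B) = Rational(-19090, 1123) (Function('x')(p, B) = Add(Pow(1123, -1), Mul(-1, 17)) = Add(Rational(1, 1123), -17) = Rational(-19090, 1123))
Add(l, Mul(-1, Function('x')(1021, -2171))) = Add(-2096856, Mul(-1, Rational(-19090, 1123))) = Add(-2096856, Rational(19090, 1123)) = Rational(-2354750198, 1123)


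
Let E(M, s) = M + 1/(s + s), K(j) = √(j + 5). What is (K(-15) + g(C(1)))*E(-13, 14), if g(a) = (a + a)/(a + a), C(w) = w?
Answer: -363/28 - 363*I*√10/28 ≈ -12.964 - 40.997*I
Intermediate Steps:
K(j) = √(5 + j)
g(a) = 1 (g(a) = (2*a)/((2*a)) = (2*a)*(1/(2*a)) = 1)
E(M, s) = M + 1/(2*s)
(K(-15) + g(C(1)))*E(-13, 14) = (√(5 - 15) + 1)*(-13 + (½)/14) = (√(-10) + 1)*(-13 + (½)*(1/14)) = (I*√10 + 1)*(-13 + 1/28) = (1 + I*√10)*(-363/28) = -363/28 - 363*I*√10/28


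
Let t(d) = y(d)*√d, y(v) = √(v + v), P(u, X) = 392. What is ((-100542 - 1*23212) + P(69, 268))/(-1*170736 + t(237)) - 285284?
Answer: -1386033082465540/4858444893 + 4872799*√2/4858444893 ≈ -2.8528e+5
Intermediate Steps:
y(v) = √2*√v (y(v) = √(2*v) = √2*√v)
t(d) = d*√2 (t(d) = (√2*√d)*√d = d*√2)
((-100542 - 1*23212) + P(69, 268))/(-1*170736 + t(237)) - 285284 = ((-100542 - 1*23212) + 392)/(-1*170736 + 237*√2) - 285284 = ((-100542 - 23212) + 392)/(-170736 + 237*√2) - 285284 = (-123754 + 392)/(-170736 + 237*√2) - 285284 = -123362/(-170736 + 237*√2) - 285284 = -285284 - 123362/(-170736 + 237*√2)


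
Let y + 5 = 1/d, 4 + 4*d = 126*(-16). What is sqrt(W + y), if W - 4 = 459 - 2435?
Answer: I*sqrt(504184930)/505 ≈ 44.464*I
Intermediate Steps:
d = -505 (d = -1 + (126*(-16))/4 = -1 + (1/4)*(-2016) = -1 - 504 = -505)
W = -1972 (W = 4 + (459 - 2435) = 4 - 1976 = -1972)
y = -2526/505 (y = -5 + 1/(-505) = -5 - 1/505 = -2526/505 ≈ -5.0020)
sqrt(W + y) = sqrt(-1972 - 2526/505) = sqrt(-998386/505) = I*sqrt(504184930)/505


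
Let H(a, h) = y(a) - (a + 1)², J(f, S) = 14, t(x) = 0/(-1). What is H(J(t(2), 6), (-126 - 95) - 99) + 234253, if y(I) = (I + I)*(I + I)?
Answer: 234812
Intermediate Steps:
t(x) = 0 (t(x) = 0*(-1) = 0)
y(I) = 4*I² (y(I) = (2*I)*(2*I) = 4*I²)
H(a, h) = -(1 + a)² + 4*a² (H(a, h) = 4*a² - (a + 1)² = 4*a² - (1 + a)² = -(1 + a)² + 4*a²)
H(J(t(2), 6), (-126 - 95) - 99) + 234253 = (-(1 + 14)² + 4*14²) + 234253 = (-1*15² + 4*196) + 234253 = (-1*225 + 784) + 234253 = (-225 + 784) + 234253 = 559 + 234253 = 234812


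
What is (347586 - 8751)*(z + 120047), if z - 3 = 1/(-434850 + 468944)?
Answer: 1386846471163335/34094 ≈ 4.0677e+10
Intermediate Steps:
z = 102283/34094 (z = 3 + 1/(-434850 + 468944) = 3 + 1/34094 = 102283/34094 ≈ 3.0000)
(347586 - 8751)*(z + 120047) = (347586 - 8751)*(102283/34094 + 120047) = 338835*(4092984701/34094) = 1386846471163335/34094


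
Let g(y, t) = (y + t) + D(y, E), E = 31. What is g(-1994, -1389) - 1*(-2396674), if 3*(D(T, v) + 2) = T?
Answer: 7177873/3 ≈ 2.3926e+6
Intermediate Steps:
D(T, v) = -2 + T/3
g(y, t) = -2 + t + 4*y/3 (g(y, t) = (y + t) + (-2 + y/3) = (t + y) + (-2 + y/3) = -2 + t + 4*y/3)
g(-1994, -1389) - 1*(-2396674) = (-2 - 1389 + (4/3)*(-1994)) - 1*(-2396674) = (-2 - 1389 - 7976/3) + 2396674 = -12149/3 + 2396674 = 7177873/3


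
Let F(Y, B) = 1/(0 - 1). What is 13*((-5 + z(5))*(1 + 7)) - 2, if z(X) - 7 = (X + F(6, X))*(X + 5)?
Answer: 4366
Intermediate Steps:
F(Y, B) = -1 (F(Y, B) = 1/(-1) = -1)
z(X) = 7 + (-1 + X)*(5 + X) (z(X) = 7 + (X - 1)*(X + 5) = 7 + (-1 + X)*(5 + X))
13*((-5 + z(5))*(1 + 7)) - 2 = 13*((-5 + (2 + 5² + 4*5))*(1 + 7)) - 2 = 13*((-5 + (2 + 25 + 20))*8) - 2 = 13*((-5 + 47)*8) - 2 = 13*(42*8) - 2 = 13*336 - 2 = 4368 - 2 = 4366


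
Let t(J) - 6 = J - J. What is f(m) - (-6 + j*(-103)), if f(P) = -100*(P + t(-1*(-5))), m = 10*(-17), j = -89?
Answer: 7239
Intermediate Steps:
m = -170
t(J) = 6 (t(J) = 6 + (J - J) = 6 + 0 = 6)
f(P) = -600 - 100*P (f(P) = -100*(P + 6) = -100*(6 + P) = -600 - 100*P)
f(m) - (-6 + j*(-103)) = (-600 - 100*(-170)) - (-6 - 89*(-103)) = (-600 + 17000) - (-6 + 9167) = 16400 - 1*9161 = 16400 - 9161 = 7239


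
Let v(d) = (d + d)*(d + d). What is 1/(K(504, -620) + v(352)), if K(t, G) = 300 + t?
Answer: 1/496420 ≈ 2.0144e-6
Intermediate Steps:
v(d) = 4*d² (v(d) = (2*d)*(2*d) = 4*d²)
1/(K(504, -620) + v(352)) = 1/((300 + 504) + 4*352²) = 1/(804 + 4*123904) = 1/(804 + 495616) = 1/496420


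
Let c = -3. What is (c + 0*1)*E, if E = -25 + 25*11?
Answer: -750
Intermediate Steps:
E = 250 (E = -25 + 275 = 250)
(c + 0*1)*E = (-3 + 0*1)*250 = (-3 + 0)*250 = -3*250 = -750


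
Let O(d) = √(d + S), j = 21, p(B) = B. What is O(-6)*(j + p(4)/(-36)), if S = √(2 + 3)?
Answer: 188*√(-6 + √5)/9 ≈ 40.526*I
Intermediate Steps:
S = √5 ≈ 2.2361
O(d) = √(d + √5)
O(-6)*(j + p(4)/(-36)) = √(-6 + √5)*(21 + 4/(-36)) = √(-6 + √5)*(21 + 4*(-1/36)) = √(-6 + √5)*(21 - ⅑) = √(-6 + √5)*(188/9) = 188*√(-6 + √5)/9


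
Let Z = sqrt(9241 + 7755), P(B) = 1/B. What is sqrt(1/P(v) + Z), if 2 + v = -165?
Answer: sqrt(-167 + 2*sqrt(4249)) ≈ 6.0524*I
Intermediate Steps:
v = -167 (v = -2 - 165 = -167)
Z = 2*sqrt(4249) (Z = sqrt(16996) = 2*sqrt(4249) ≈ 130.37)
sqrt(1/P(v) + Z) = sqrt(1/(1/(-167)) + 2*sqrt(4249)) = sqrt(1/(-1/167) + 2*sqrt(4249)) = sqrt(-167 + 2*sqrt(4249))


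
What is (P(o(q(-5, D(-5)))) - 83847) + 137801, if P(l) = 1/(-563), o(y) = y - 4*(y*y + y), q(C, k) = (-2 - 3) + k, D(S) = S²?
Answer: 30376101/563 ≈ 53954.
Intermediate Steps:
q(C, k) = -5 + k
o(y) = -4*y² - 3*y (o(y) = y - 4*(y² + y) = y - 4*(y + y²) = y + (-4*y - 4*y²) = -4*y² - 3*y)
P(l) = -1/563
(P(o(q(-5, D(-5)))) - 83847) + 137801 = (-1/563 - 83847) + 137801 = -47205862/563 + 137801 = 30376101/563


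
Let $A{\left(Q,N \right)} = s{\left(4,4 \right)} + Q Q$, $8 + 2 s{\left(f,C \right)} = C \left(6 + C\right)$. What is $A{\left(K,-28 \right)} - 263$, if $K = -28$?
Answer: $537$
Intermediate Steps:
$s{\left(f,C \right)} = -4 + \frac{C \left(6 + C\right)}{2}$
$A{\left(Q,N \right)} = 16 + Q^{2}$ ($A{\left(Q,N \right)} = \left(-4 + \frac{4^{2}}{2} + 3 \cdot 4\right) + Q Q = \left(-4 + \frac{1}{2} \cdot 16 + 12\right) + Q^{2} = \left(-4 + 8 + 12\right) + Q^{2} = 16 + Q^{2}$)
$A{\left(K,-28 \right)} - 263 = \left(16 + \left(-28\right)^{2}\right) - 263 = \left(16 + 784\right) - 263 = 800 - 263 = 537$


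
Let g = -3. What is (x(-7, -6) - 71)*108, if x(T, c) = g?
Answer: -7992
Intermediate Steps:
x(T, c) = -3
(x(-7, -6) - 71)*108 = (-3 - 71)*108 = -74*108 = -7992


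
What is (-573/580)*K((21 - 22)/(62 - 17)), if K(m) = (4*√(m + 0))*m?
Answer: 191*I*√5/32625 ≈ 0.013091*I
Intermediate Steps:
K(m) = 4*m^(3/2) (K(m) = (4*√m)*m = 4*m^(3/2))
(-573/580)*K((21 - 22)/(62 - 17)) = (-573/580)*(4*((21 - 22)/(62 - 17))^(3/2)) = (-573*1/580)*(4*(-1/45)^(3/2)) = -573*(-1*1/45)^(3/2)/145 = -573*(-1/45)^(3/2)/145 = -573*(-I*√5/675)/145 = -(-191)*I*√5/32625 = 191*I*√5/32625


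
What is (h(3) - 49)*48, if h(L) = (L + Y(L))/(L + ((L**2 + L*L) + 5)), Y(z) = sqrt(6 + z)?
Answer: -30432/13 ≈ -2340.9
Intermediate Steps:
h(L) = (L + sqrt(6 + L))/(5 + L + 2*L**2) (h(L) = (L + sqrt(6 + L))/(L + ((L**2 + L*L) + 5)) = (L + sqrt(6 + L))/(L + ((L**2 + L**2) + 5)) = (L + sqrt(6 + L))/(L + (2*L**2 + 5)) = (L + sqrt(6 + L))/(L + (5 + 2*L**2)) = (L + sqrt(6 + L))/(5 + L + 2*L**2))
(h(3) - 49)*48 = ((3 + sqrt(6 + 3))/(5 + 3 + 2*3**2) - 49)*48 = ((3 + sqrt(9))/(5 + 3 + 2*9) - 49)*48 = ((3 + 3)/(5 + 3 + 18) - 49)*48 = (6/26 - 49)*48 = ((1/26)*6 - 49)*48 = (3/13 - 49)*48 = -634/13*48 = -30432/13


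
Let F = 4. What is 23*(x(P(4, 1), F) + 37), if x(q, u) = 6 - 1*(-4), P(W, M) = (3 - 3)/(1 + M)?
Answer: 1081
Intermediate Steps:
P(W, M) = 0 (P(W, M) = 0/(1 + M) = 0)
x(q, u) = 10 (x(q, u) = 6 + 4 = 10)
23*(x(P(4, 1), F) + 37) = 23*(10 + 37) = 23*47 = 1081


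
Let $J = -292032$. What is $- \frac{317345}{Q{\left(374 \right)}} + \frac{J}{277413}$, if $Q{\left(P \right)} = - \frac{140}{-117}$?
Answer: $- \frac{98097232545}{369884} \approx -2.6521 \cdot 10^{5}$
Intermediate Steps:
$Q{\left(P \right)} = \frac{140}{117}$ ($Q{\left(P \right)} = \left(-140\right) \left(- \frac{1}{117}\right) = \frac{140}{117}$)
$- \frac{317345}{Q{\left(374 \right)}} + \frac{J}{277413} = - \frac{317345}{\frac{140}{117}} - \frac{292032}{277413} = \left(-317345\right) \frac{117}{140} - \frac{97344}{92471} = - \frac{1060839}{4} - \frac{97344}{92471} = - \frac{98097232545}{369884}$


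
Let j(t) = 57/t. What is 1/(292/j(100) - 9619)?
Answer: -57/519083 ≈ -0.00010981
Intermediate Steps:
1/(292/j(100) - 9619) = 1/(292/((57/100)) - 9619) = 1/(292/((57*(1/100))) - 9619) = 1/(292/(57/100) - 9619) = 1/(292*(100/57) - 9619) = 1/(29200/57 - 9619) = 1/(-519083/57) = -57/519083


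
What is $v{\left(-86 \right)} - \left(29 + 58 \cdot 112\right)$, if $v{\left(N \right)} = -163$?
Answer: $-6688$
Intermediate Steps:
$v{\left(-86 \right)} - \left(29 + 58 \cdot 112\right) = -163 - \left(29 + 58 \cdot 112\right) = -163 - \left(29 + 6496\right) = -163 - 6525 = -6688$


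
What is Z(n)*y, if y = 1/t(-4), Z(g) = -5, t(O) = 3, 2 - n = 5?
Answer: -5/3 ≈ -1.6667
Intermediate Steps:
n = -3 (n = 2 - 1*5 = 2 - 5 = -3)
y = ⅓ (y = 1/3 = ⅓ ≈ 0.33333)
Z(n)*y = -5*⅓ = -5/3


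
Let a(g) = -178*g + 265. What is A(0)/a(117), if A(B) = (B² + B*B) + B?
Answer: 0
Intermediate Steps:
A(B) = B + 2*B² (A(B) = (B² + B²) + B = 2*B² + B = B + 2*B²)
a(g) = 265 - 178*g
A(0)/a(117) = (0*(1 + 2*0))/(265 - 178*117) = (0*(1 + 0))/(265 - 20826) = (0*1)/(-20561) = 0*(-1/20561) = 0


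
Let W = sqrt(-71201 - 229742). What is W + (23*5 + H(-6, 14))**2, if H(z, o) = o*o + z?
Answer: 93025 + I*sqrt(300943) ≈ 93025.0 + 548.58*I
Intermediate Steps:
H(z, o) = z + o**2 (H(z, o) = o**2 + z = z + o**2)
W = I*sqrt(300943) (W = sqrt(-300943) = I*sqrt(300943) ≈ 548.58*I)
W + (23*5 + H(-6, 14))**2 = I*sqrt(300943) + (23*5 + (-6 + 14**2))**2 = I*sqrt(300943) + (115 + (-6 + 196))**2 = I*sqrt(300943) + (115 + 190)**2 = I*sqrt(300943) + 305**2 = I*sqrt(300943) + 93025 = 93025 + I*sqrt(300943)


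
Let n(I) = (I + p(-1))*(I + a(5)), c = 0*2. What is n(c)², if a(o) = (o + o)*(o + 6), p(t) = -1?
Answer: 12100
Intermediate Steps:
a(o) = 2*o*(6 + o) (a(o) = (2*o)*(6 + o) = 2*o*(6 + o))
c = 0
n(I) = (-1 + I)*(110 + I) (n(I) = (I - 1)*(I + 2*5*(6 + 5)) = (-1 + I)*(I + 2*5*11) = (-1 + I)*(I + 110) = (-1 + I)*(110 + I))
n(c)² = (-110 + 0² + 109*0)² = (-110 + 0 + 0)² = (-110)² = 12100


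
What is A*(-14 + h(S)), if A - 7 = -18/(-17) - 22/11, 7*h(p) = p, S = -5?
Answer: -10609/119 ≈ -89.151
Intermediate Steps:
h(p) = p/7
A = 103/17 (A = 7 + (-18/(-17) - 22/11) = 7 + (-18*(-1/17) - 22*1/11) = 7 + (18/17 - 2) = 7 - 16/17 = 103/17 ≈ 6.0588)
A*(-14 + h(S)) = 103*(-14 + (⅐)*(-5))/17 = 103*(-14 - 5/7)/17 = (103/17)*(-103/7) = -10609/119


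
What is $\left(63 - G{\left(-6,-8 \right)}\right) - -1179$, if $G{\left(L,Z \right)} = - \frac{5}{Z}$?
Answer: $\frac{9931}{8} \approx 1241.4$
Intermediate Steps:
$\left(63 - G{\left(-6,-8 \right)}\right) - -1179 = \left(63 - - \frac{5}{-8}\right) - -1179 = \left(63 - \left(-5\right) \left(- \frac{1}{8}\right)\right) + 1179 = \left(63 - \frac{5}{8}\right) + 1179 = \frac{499}{8} + 1179 = \frac{9931}{8}$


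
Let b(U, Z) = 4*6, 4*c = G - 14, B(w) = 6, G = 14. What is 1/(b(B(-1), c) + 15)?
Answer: 1/39 ≈ 0.025641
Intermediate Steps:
c = 0 (c = (14 - 14)/4 = (¼)*0 = 0)
b(U, Z) = 24
1/(b(B(-1), c) + 15) = 1/(24 + 15) = 1/39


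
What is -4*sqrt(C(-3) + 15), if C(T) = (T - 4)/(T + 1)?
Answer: -2*sqrt(74) ≈ -17.205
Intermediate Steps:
C(T) = (-4 + T)/(1 + T)
-4*sqrt(C(-3) + 15) = -4*sqrt((-4 - 3)/(1 - 3) + 15) = -4*sqrt(-7/(-2) + 15) = -4*sqrt(-1/2*(-7) + 15) = -4*sqrt(7/2 + 15) = -2*sqrt(74)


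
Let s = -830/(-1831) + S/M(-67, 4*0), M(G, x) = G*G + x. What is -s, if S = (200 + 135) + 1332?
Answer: -6778147/8219359 ≈ -0.82466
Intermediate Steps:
S = 1667 (S = 335 + 1332 = 1667)
M(G, x) = x + G² (M(G, x) = G² + x = x + G²)
s = 6778147/8219359 (s = -830/(-1831) + 1667/(4*0 + (-67)²) = -830*(-1/1831) + 1667/(0 + 4489) = 830/1831 + 1667/4489 = 6778147/8219359 ≈ 0.82466)
-s = -1*6778147/8219359 = -6778147/8219359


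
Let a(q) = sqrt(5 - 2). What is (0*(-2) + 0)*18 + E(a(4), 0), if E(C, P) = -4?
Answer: -4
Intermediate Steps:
a(q) = sqrt(3)
(0*(-2) + 0)*18 + E(a(4), 0) = (0*(-2) + 0)*18 - 4 = (0 + 0)*18 - 4 = 0*18 - 4 = 0 - 4 = -4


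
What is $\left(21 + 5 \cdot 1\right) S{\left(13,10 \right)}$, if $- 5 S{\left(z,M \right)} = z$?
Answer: $- \frac{338}{5} \approx -67.6$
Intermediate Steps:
$S{\left(z,M \right)} = - \frac{z}{5}$
$\left(21 + 5 \cdot 1\right) S{\left(13,10 \right)} = \left(21 + 5 \cdot 1\right) \left(\left(- \frac{1}{5}\right) 13\right) = \left(21 + 5\right) \left(- \frac{13}{5}\right) = 26 \left(- \frac{13}{5}\right) = - \frac{338}{5}$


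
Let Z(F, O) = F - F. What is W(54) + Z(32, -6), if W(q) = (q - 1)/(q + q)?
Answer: 53/108 ≈ 0.49074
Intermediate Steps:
Z(F, O) = 0
W(q) = (-1 + q)/(2*q) (W(q) = (-1 + q)/((2*q)) = (-1 + q)*(1/(2*q)) = (-1 + q)/(2*q))
W(54) + Z(32, -6) = (1/2)*(-1 + 54)/54 + 0 = (1/2)*(1/54)*53 + 0 = 53/108 + 0 = 53/108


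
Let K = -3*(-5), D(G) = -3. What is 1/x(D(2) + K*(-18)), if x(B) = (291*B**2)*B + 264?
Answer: -1/5920807083 ≈ -1.6890e-10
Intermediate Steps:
K = 15
x(B) = 264 + 291*B**3 (x(B) = 291*B**3 + 264 = 264 + 291*B**3)
1/x(D(2) + K*(-18)) = 1/(264 + 291*(-3 + 15*(-18))**3) = 1/(264 + 291*(-3 - 270)**3) = 1/(264 + 291*(-273)**3) = 1/(264 + 291*(-20346417)) = 1/(264 - 5920807347) = 1/(-5920807083) = -1/5920807083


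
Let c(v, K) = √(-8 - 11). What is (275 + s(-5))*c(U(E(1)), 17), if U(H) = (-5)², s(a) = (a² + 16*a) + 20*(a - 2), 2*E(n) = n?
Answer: 80*I*√19 ≈ 348.71*I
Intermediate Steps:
E(n) = n/2
s(a) = -40 + a² + 36*a (s(a) = (a² + 16*a) + 20*(-2 + a) = (a² + 16*a) + (-40 + 20*a) = -40 + a² + 36*a)
U(H) = 25
c(v, K) = I*√19 (c(v, K) = √(-19) = I*√19)
(275 + s(-5))*c(U(E(1)), 17) = (275 + (-40 + (-5)² + 36*(-5)))*(I*√19) = (275 + (-40 + 25 - 180))*(I*√19) = (275 - 195)*(I*√19) = 80*(I*√19) = 80*I*√19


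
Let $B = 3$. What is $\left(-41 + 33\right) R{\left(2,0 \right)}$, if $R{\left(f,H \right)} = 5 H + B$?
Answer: $-24$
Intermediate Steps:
$R{\left(f,H \right)} = 3 + 5 H$ ($R{\left(f,H \right)} = 5 H + 3 = 3 + 5 H$)
$\left(-41 + 33\right) R{\left(2,0 \right)} = \left(-41 + 33\right) \left(3 + 5 \cdot 0\right) = - 8 \left(3 + 0\right) = \left(-8\right) 3 = -24$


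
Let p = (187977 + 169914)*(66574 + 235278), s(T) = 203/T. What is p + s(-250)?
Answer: 27007528532797/250 ≈ 1.0803e+11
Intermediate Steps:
p = 108030114132 (p = 357891*301852 = 108030114132)
p + s(-250) = 108030114132 + 203/(-250) = 108030114132 + 203*(-1/250) = 108030114132 - 203/250 = 27007528532797/250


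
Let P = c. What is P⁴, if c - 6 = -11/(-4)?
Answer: 1500625/256 ≈ 5861.8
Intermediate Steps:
c = 35/4 (c = 6 - 11/(-4) = 6 - 11*(-¼) = 6 + 11/4 = 35/4 ≈ 8.7500)
P = 35/4 ≈ 8.7500
P⁴ = (35/4)⁴ = 1500625/256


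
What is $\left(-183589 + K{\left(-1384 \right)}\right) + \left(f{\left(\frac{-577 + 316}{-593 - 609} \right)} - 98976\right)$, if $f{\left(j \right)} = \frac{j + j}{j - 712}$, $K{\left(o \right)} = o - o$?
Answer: $- \frac{241752159617}{855563} \approx -2.8257 \cdot 10^{5}$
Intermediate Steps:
$K{\left(o \right)} = 0$
$f{\left(j \right)} = \frac{2 j}{-712 + j}$
$\left(-183589 + K{\left(-1384 \right)}\right) + \left(f{\left(\frac{-577 + 316}{-593 - 609} \right)} - 98976\right) = \left(-183589 + 0\right) - \left(98976 - \frac{2 \frac{-577 + 316}{-593 - 609}}{-712 + \frac{-577 + 316}{-593 - 609}}\right) = -183589 - \left(98976 - \frac{2 \left(- \frac{261}{-1202}\right)}{-712 - \frac{261}{-1202}}\right) = -183589 - \left(98976 - \frac{2 \left(\left(-261\right) \left(- \frac{1}{1202}\right)\right)}{-712 - - \frac{261}{1202}}\right) = -183589 - \left(98976 - \frac{261}{601 \left(-712 + \frac{261}{1202}\right)}\right) = -183589 - \left(98976 - \frac{261}{601 \left(- \frac{855563}{1202}\right)}\right) = -183589 - \left(98976 - - \frac{522}{855563}\right) = -183589 - \frac{84680204010}{855563} = - \frac{241752159617}{855563}$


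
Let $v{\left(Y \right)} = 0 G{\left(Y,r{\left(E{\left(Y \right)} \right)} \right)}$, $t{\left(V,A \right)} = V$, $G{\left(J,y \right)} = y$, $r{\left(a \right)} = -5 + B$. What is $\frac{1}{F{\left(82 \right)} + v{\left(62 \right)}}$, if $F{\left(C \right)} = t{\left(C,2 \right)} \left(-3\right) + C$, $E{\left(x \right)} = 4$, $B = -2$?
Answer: $- \frac{1}{164} \approx -0.0060976$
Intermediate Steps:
$r{\left(a \right)} = -7$ ($r{\left(a \right)} = -5 - 2 = -7$)
$F{\left(C \right)} = - 2 C$ ($F{\left(C \right)} = C \left(-3\right) + C = - 3 C + C = - 2 C$)
$v{\left(Y \right)} = 0$ ($v{\left(Y \right)} = 0 \left(-7\right) = 0$)
$\frac{1}{F{\left(82 \right)} + v{\left(62 \right)}} = \frac{1}{\left(-2\right) 82 + 0} = \frac{1}{-164 + 0} = \frac{1}{-164} = - \frac{1}{164}$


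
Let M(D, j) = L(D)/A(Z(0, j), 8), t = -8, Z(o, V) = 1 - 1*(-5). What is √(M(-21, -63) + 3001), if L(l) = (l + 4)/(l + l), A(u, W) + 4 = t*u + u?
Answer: √2800392945/966 ≈ 54.781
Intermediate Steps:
Z(o, V) = 6 (Z(o, V) = 1 + 5 = 6)
A(u, W) = -4 - 7*u (A(u, W) = -4 + (-8*u + u) = -4 - 7*u)
L(l) = (4 + l)/(2*l) (L(l) = (4 + l)/((2*l)) = (4 + l)*(1/(2*l)) = (4 + l)/(2*l))
M(D, j) = -(4 + D)/(92*D) (M(D, j) = ((4 + D)/(2*D))/(-4 - 7*6) = ((4 + D)/(2*D))/(-4 - 42) = ((4 + D)/(2*D))/(-46) = ((4 + D)/(2*D))*(-1/46) = -(4 + D)/(92*D))
√(M(-21, -63) + 3001) = √((1/92)*(-4 - 1*(-21))/(-21) + 3001) = √((1/92)*(-1/21)*(-4 + 21) + 3001) = √((1/92)*(-1/21)*17 + 3001) = √(-17/1932 + 3001) = √(5797915/1932) = √2800392945/966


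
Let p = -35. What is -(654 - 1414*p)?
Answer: -50144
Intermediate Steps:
-(654 - 1414*p) = -(654 - 1414*(-35)) = -(654 + 49490) = -1*50144 = -50144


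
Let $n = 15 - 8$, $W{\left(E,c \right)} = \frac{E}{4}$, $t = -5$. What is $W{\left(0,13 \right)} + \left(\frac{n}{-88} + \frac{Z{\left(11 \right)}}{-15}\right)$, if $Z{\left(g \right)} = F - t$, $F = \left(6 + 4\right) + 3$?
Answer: $- \frac{563}{440} \approx -1.2795$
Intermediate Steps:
$F = 13$ ($F = 10 + 3 = 13$)
$W{\left(E,c \right)} = \frac{E}{4}$ ($W{\left(E,c \right)} = E \frac{1}{4} = \frac{E}{4}$)
$Z{\left(g \right)} = 18$ ($Z{\left(g \right)} = 13 - -5 = 13 + 5 = 18$)
$n = 7$ ($n = 15 - 8 = 7$)
$W{\left(0,13 \right)} + \left(\frac{n}{-88} + \frac{Z{\left(11 \right)}}{-15}\right) = \frac{1}{4} \cdot 0 + \left(\frac{7}{-88} + \frac{18}{-15}\right) = 0 + \left(7 \left(- \frac{1}{88}\right) + 18 \left(- \frac{1}{15}\right)\right) = 0 - \frac{563}{440} = - \frac{563}{440}$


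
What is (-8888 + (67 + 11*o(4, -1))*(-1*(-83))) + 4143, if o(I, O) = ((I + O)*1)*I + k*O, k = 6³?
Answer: -185436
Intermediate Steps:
k = 216
o(I, O) = 216*O + I*(I + O) (o(I, O) = ((I + O)*1)*I + 216*O = (I + O)*I + 216*O = I*(I + O) + 216*O = 216*O + I*(I + O))
(-8888 + (67 + 11*o(4, -1))*(-1*(-83))) + 4143 = (-8888 + (67 + 11*(4² + 216*(-1) + 4*(-1)))*(-1*(-83))) + 4143 = (-8888 + (67 + 11*(16 - 216 - 4))*83) + 4143 = (-8888 + (67 + 11*(-204))*83) + 4143 = (-8888 + (67 - 2244)*83) + 4143 = (-8888 - 2177*83) + 4143 = (-8888 - 180691) + 4143 = -189579 + 4143 = -185436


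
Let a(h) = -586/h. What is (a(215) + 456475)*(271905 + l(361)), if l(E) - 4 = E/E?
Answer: 5337133173898/43 ≈ 1.2412e+11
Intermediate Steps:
l(E) = 5 (l(E) = 4 + E/E = 4 + 1 = 5)
(a(215) + 456475)*(271905 + l(361)) = (-586/215 + 456475)*(271905 + 5) = (-586*1/215 + 456475)*271910 = (-586/215 + 456475)*271910 = (98141539/215)*271910 = 5337133173898/43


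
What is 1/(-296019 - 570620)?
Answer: -1/866639 ≈ -1.1539e-6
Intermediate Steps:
1/(-296019 - 570620) = 1/(-866639) = -1/866639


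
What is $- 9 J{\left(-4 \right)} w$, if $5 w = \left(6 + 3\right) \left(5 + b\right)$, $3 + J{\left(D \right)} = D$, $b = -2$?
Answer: $\frac{1701}{5} \approx 340.2$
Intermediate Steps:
$J{\left(D \right)} = -3 + D$
$w = \frac{27}{5}$ ($w = \frac{\left(6 + 3\right) \left(5 - 2\right)}{5} = \frac{9 \cdot 3}{5} = \frac{1}{5} \cdot 27 = \frac{27}{5} \approx 5.4$)
$- 9 J{\left(-4 \right)} w = - 9 \left(-3 - 4\right) \frac{27}{5} = \left(-9\right) \left(-7\right) \frac{27}{5} = 63 \cdot \frac{27}{5} = \frac{1701}{5}$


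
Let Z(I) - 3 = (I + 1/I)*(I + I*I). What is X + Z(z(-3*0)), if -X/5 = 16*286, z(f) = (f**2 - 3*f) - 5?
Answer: -22981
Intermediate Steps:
z(f) = -5 + f**2 - 3*f
Z(I) = 3 + (I + 1/I)*(I + I**2) (Z(I) = 3 + (I + 1/I)*(I + I*I) = 3 + (I + 1/I)*(I + I**2))
X = -22880 (X = -80*286 = -5*4576 = -22880)
X + Z(z(-3*0)) = -22880 + (4 + (-5 + (-3*0)**2 - (-9)*0) + (-5 + (-3*0)**2 - (-9)*0)**2 + (-5 + (-3*0)**2 - (-9)*0)**3) = -22880 + (4 + (-5 + 0**2 - 3*0) + (-5 + 0**2 - 3*0)**2 + (-5 + 0**2 - 3*0)**3) = -22880 + (4 + (-5 + 0 + 0) + (-5 + 0 + 0)**2 + (-5 + 0 + 0)**3) = -22880 + (4 - 5 + (-5)**2 + (-5)**3) = -22880 + (4 - 5 + 25 - 125) = -22880 - 101 = -22981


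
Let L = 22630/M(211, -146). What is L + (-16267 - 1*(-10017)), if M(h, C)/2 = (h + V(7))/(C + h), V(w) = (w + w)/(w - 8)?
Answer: -495775/197 ≈ -2516.6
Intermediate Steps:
V(w) = 2*w/(-8 + w) (V(w) = (2*w)/(-8 + w) = 2*w/(-8 + w))
M(h, C) = 2*(-14 + h)/(C + h) (M(h, C) = 2*((h + 2*7/(-8 + 7))/(C + h)) = 2*((h + 2*7/(-1))/(C + h)) = 2*((h + 2*7*(-1))/(C + h)) = 2*((h - 14)/(C + h)) = 2*((-14 + h)/(C + h)) = 2*(-14 + h)/(C + h))
L = 735475/197 (L = 22630/((2*(-14 + 211)/(-146 + 211))) = 22630/((2*197/65)) = 22630/((2*(1/65)*197)) = 22630/(394/65) = 22630*(65/394) = 735475/197 ≈ 3733.4)
L + (-16267 - 1*(-10017)) = 735475/197 + (-16267 - 1*(-10017)) = 735475/197 + (-16267 + 10017) = 735475/197 - 6250 = -495775/197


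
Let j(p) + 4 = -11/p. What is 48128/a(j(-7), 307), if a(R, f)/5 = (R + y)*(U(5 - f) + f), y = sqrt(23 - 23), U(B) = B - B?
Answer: -336896/26095 ≈ -12.910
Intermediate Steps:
U(B) = 0
j(p) = -4 - 11/p
y = 0 (y = sqrt(0) = 0)
a(R, f) = 5*R*f (a(R, f) = 5*((R + 0)*(0 + f)) = 5*(R*f) = 5*R*f)
48128/a(j(-7), 307) = 48128/((5*(-4 - 11/(-7))*307)) = 48128/((5*(-4 - 11*(-1/7))*307)) = 48128/((5*(-4 + 11/7)*307)) = 48128/((5*(-17/7)*307)) = 48128/(-26095/7) = 48128*(-7/26095) = -336896/26095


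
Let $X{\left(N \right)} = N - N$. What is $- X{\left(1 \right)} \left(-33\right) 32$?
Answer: $0$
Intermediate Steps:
$X{\left(N \right)} = 0$
$- X{\left(1 \right)} \left(-33\right) 32 = - 0 \left(-33\right) 32 = - 0 \cdot 32 = \left(-1\right) 0 = 0$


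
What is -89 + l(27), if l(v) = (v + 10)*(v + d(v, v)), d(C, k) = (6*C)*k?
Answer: 162748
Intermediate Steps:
d(C, k) = 6*C*k
l(v) = (10 + v)*(v + 6*v²) (l(v) = (v + 10)*(v + 6*v*v) = (10 + v)*(v + 6*v²))
-89 + l(27) = -89 + 27*(10 + 6*27² + 61*27) = -89 + 27*(10 + 6*729 + 1647) = -89 + 27*(10 + 4374 + 1647) = -89 + 27*6031 = -89 + 162837 = 162748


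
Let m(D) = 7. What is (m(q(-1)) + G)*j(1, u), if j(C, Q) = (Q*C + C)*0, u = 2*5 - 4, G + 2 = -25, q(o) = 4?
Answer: 0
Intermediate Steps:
G = -27 (G = -2 - 25 = -27)
u = 6 (u = 10 - 4 = 6)
j(C, Q) = 0 (j(C, Q) = (C*Q + C)*0 = (C + C*Q)*0 = 0)
(m(q(-1)) + G)*j(1, u) = (7 - 27)*0 = -20*0 = 0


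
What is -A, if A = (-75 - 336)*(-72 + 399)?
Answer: 134397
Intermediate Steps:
A = -134397 (A = -411*327 = -134397)
-A = -1*(-134397) = 134397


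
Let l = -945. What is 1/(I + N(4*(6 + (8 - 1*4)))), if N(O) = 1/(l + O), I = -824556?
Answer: -905/746223181 ≈ -1.2128e-6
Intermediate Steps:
N(O) = 1/(-945 + O)
1/(I + N(4*(6 + (8 - 1*4)))) = 1/(-824556 + 1/(-945 + 4*(6 + (8 - 1*4)))) = 1/(-824556 + 1/(-945 + 4*(6 + (8 - 4)))) = 1/(-824556 + 1/(-945 + 4*(6 + 4))) = 1/(-824556 + 1/(-945 + 4*10)) = 1/(-824556 + 1/(-945 + 40)) = 1/(-824556 + 1/(-905)) = 1/(-824556 - 1/905) = 1/(-746223181/905) = -905/746223181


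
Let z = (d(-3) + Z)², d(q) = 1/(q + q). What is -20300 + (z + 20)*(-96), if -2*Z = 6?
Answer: -69548/3 ≈ -23183.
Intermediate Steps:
Z = -3 (Z = -½*6 = -3)
d(q) = 1/(2*q)
z = 361/36 (z = ((½)/(-3) - 3)² = ((½)*(-⅓) - 3)² = (-⅙ - 3)² = (-19/6)² = 361/36 ≈ 10.028)
-20300 + (z + 20)*(-96) = -20300 + (361/36 + 20)*(-96) = -20300 + (1081/36)*(-96) = -20300 - 8648/3 = -69548/3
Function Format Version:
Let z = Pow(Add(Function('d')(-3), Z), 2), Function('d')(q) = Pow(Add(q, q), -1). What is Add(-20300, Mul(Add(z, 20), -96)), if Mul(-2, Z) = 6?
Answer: Rational(-69548, 3) ≈ -23183.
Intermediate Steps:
Z = -3 (Z = Mul(Rational(-1, 2), 6) = -3)
Function('d')(q) = Mul(Rational(1, 2), Pow(q, -1)) (Function('d')(q) = Pow(Mul(2, q), -1) = Mul(Rational(1, 2), Pow(q, -1)))
z = Rational(361, 36) (z = Pow(Add(Mul(Rational(1, 2), Pow(-3, -1)), -3), 2) = Pow(Add(Mul(Rational(1, 2), Rational(-1, 3)), -3), 2) = Pow(Add(Rational(-1, 6), -3), 2) = Pow(Rational(-19, 6), 2) = Rational(361, 36) ≈ 10.028)
Add(-20300, Mul(Add(z, 20), -96)) = Add(-20300, Mul(Add(Rational(361, 36), 20), -96)) = Add(-20300, Mul(Rational(1081, 36), -96)) = Add(-20300, Rational(-8648, 3)) = Rational(-69548, 3)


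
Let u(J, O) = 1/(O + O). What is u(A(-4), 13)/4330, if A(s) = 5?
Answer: 1/112580 ≈ 8.8826e-6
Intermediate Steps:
u(J, O) = 1/(2*O)
u(A(-4), 13)/4330 = ((1/2)/13)/4330 = ((1/2)*(1/13))*(1/4330) = (1/26)*(1/4330) = 1/112580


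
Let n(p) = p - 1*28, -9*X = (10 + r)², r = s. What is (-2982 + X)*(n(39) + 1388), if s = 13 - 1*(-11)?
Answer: -39163606/9 ≈ -4.3515e+6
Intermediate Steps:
s = 24 (s = 13 + 11 = 24)
r = 24
X = -1156/9 (X = -(10 + 24)²/9 = -⅑*34² = -⅑*1156 = -1156/9 ≈ -128.44)
n(p) = -28 + p (n(p) = p - 28 = -28 + p)
(-2982 + X)*(n(39) + 1388) = (-2982 - 1156/9)*((-28 + 39) + 1388) = -27994*(11 + 1388)/9 = -27994/9*1399 = -39163606/9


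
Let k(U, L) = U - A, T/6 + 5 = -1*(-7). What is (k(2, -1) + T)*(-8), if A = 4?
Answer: -80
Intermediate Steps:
T = 12 (T = -30 + 6*(-1*(-7)) = -30 + 6*7 = -30 + 42 = 12)
k(U, L) = -4 + U (k(U, L) = U - 1*4 = U - 4 = -4 + U)
(k(2, -1) + T)*(-8) = ((-4 + 2) + 12)*(-8) = (-2 + 12)*(-8) = 10*(-8) = -80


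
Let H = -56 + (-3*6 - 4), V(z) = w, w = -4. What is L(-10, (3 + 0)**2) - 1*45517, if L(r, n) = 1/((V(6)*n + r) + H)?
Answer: -5644109/124 ≈ -45517.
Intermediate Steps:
V(z) = -4
H = -78 (H = -56 + (-18 - 4) = -56 - 22 = -78)
L(r, n) = 1/(-78 + r - 4*n) (L(r, n) = 1/((-4*n + r) - 78) = 1/((r - 4*n) - 78) = 1/(-78 + r - 4*n))
L(-10, (3 + 0)**2) - 1*45517 = 1/(-78 - 10 - 4*(3 + 0)**2) - 1*45517 = 1/(-78 - 10 - 4*3**2) - 45517 = 1/(-78 - 10 - 4*9) - 45517 = 1/(-78 - 10 - 36) - 45517 = 1/(-124) - 45517 = -1/124 - 45517 = -5644109/124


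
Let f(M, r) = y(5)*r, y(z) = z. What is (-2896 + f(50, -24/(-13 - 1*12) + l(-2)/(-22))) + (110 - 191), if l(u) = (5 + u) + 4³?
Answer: -328617/110 ≈ -2987.4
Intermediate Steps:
l(u) = 69 + u (l(u) = (5 + u) + 64 = 69 + u)
f(M, r) = 5*r
(-2896 + f(50, -24/(-13 - 1*12) + l(-2)/(-22))) + (110 - 191) = (-2896 + 5*(-24/(-13 - 1*12) + (69 - 2)/(-22))) + (110 - 191) = (-2896 + 5*(-24/(-13 - 12) + 67*(-1/22))) - 81 = (-2896 + 5*(-24/(-25) - 67/22)) - 81 = (-2896 + 5*(-24*(-1/25) - 67/22)) - 81 = (-2896 + 5*(24/25 - 67/22)) - 81 = (-2896 + 5*(-1147/550)) - 81 = (-2896 - 1147/110) - 81 = -319707/110 - 81 = -328617/110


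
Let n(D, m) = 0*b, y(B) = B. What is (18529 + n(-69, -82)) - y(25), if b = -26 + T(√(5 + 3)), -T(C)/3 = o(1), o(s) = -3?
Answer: 18504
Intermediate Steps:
T(C) = 9 (T(C) = -3*(-3) = 9)
b = -17 (b = -26 + 9 = -17)
n(D, m) = 0 (n(D, m) = 0*(-17) = 0)
(18529 + n(-69, -82)) - y(25) = (18529 + 0) - 1*25 = 18529 - 25 = 18504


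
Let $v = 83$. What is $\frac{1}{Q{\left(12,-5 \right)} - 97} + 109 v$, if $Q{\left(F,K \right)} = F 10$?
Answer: $\frac{208082}{23} \approx 9047.0$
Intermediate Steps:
$Q{\left(F,K \right)} = 10 F$
$\frac{1}{Q{\left(12,-5 \right)} - 97} + 109 v = \frac{1}{10 \cdot 12 - 97} + 109 \cdot 83 = \frac{1}{120 - 97} + 9047 = \frac{1}{23} + 9047 = \frac{208082}{23}$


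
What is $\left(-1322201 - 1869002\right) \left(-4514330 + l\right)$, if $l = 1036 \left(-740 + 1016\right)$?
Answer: $13493663617982$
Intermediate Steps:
$l = 285936$ ($l = 1036 \cdot 276 = 285936$)
$\left(-1322201 - 1869002\right) \left(-4514330 + l\right) = \left(-1322201 - 1869002\right) \left(-4514330 + 285936\right) = \left(-3191203\right) \left(-4228394\right) = 13493663617982$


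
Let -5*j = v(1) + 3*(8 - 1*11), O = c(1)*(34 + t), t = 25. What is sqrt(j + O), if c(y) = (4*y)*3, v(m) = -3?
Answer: 4*sqrt(1110)/5 ≈ 26.653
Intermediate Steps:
c(y) = 12*y
O = 708 (O = (12*1)*(34 + 25) = 12*59 = 708)
j = 12/5 (j = -(-3 + 3*(8 - 1*11))/5 = -(-3 + 3*(8 - 11))/5 = -(-3 + 3*(-3))/5 = -(-3 - 9)/5 = -1/5*(-12) = 12/5 ≈ 2.4000)
sqrt(j + O) = sqrt(12/5 + 708) = sqrt(3552/5) = 4*sqrt(1110)/5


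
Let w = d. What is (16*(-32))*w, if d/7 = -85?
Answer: 304640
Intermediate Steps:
d = -595 (d = 7*(-85) = -595)
w = -595
(16*(-32))*w = (16*(-32))*(-595) = -512*(-595) = 304640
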